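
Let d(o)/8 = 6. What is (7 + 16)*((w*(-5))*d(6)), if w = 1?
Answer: -5520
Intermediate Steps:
d(o) = 48 (d(o) = 8*6 = 48)
(7 + 16)*((w*(-5))*d(6)) = (7 + 16)*((1*(-5))*48) = 23*(-5*48) = 23*(-240) = -5520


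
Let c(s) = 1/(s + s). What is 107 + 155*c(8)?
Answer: 1867/16 ≈ 116.69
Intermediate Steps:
c(s) = 1/(2*s)
107 + 155*c(8) = 107 + 155*((½)/8) = 107 + 155*((½)*(⅛)) = 107 + 155*(1/16) = 107 + 155/16 = 1867/16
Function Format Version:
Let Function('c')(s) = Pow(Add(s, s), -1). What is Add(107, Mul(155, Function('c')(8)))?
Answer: Rational(1867, 16) ≈ 116.69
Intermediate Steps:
Function('c')(s) = Mul(Rational(1, 2), Pow(s, -1)) (Function('c')(s) = Pow(Mul(2, s), -1) = Mul(Rational(1, 2), Pow(s, -1)))
Add(107, Mul(155, Function('c')(8))) = Add(107, Mul(155, Mul(Rational(1, 2), Pow(8, -1)))) = Add(107, Mul(155, Mul(Rational(1, 2), Rational(1, 8)))) = Add(107, Mul(155, Rational(1, 16))) = Add(107, Rational(155, 16)) = Rational(1867, 16)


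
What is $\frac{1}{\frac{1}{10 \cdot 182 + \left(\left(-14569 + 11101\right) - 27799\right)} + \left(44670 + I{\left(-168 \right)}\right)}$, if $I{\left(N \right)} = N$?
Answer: $\frac{29447}{1310450393} \approx 2.2471 \cdot 10^{-5}$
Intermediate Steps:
$\frac{1}{\frac{1}{10 \cdot 182 + \left(\left(-14569 + 11101\right) - 27799\right)} + \left(44670 + I{\left(-168 \right)}\right)} = \frac{1}{\frac{1}{10 \cdot 182 + \left(\left(-14569 + 11101\right) - 27799\right)} + \left(44670 - 168\right)} = \frac{1}{\frac{1}{1820 - 31267} + 44502} = \frac{1}{\frac{1}{-29447} + 44502} = \frac{1}{- \frac{1}{29447} + 44502} = \frac{1}{\frac{1310450393}{29447}} = \frac{29447}{1310450393}$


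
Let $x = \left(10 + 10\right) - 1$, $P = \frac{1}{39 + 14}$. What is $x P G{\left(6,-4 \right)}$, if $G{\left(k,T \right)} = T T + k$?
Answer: $\frac{418}{53} \approx 7.8868$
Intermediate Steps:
$G{\left(k,T \right)} = k + T^{2}$ ($G{\left(k,T \right)} = T^{2} + k = k + T^{2}$)
$P = \frac{1}{53} \approx 0.018868$
$x = 19$ ($x = 20 - 1 = 19$)
$x P G{\left(6,-4 \right)} = 19 \cdot \frac{1}{53} \left(6 + \left(-4\right)^{2}\right) = \frac{19 \left(6 + 16\right)}{53} = \frac{19}{53} \cdot 22 = \frac{418}{53}$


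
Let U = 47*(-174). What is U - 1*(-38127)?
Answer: 29949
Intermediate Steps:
U = -8178
U - 1*(-38127) = -8178 - 1*(-38127) = -8178 + 38127 = 29949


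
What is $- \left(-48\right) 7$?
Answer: $336$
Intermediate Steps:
$- \left(-48\right) 7 = \left(-1\right) \left(-336\right) = 336$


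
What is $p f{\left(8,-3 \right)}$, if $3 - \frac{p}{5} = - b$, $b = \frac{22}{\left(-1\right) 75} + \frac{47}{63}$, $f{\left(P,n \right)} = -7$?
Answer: $- \frac{5438}{45} \approx -120.84$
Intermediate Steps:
$b = \frac{713}{1575}$ ($b = \frac{22}{-75} + 47 \cdot \frac{1}{63} = 22 \left(- \frac{1}{75}\right) + \frac{47}{63} = - \frac{22}{75} + \frac{47}{63} = \frac{713}{1575} \approx 0.4527$)
$p = \frac{5438}{315}$ ($p = 15 - 5 \left(\left(-1\right) \frac{713}{1575}\right) = 15 - - \frac{713}{315} = 15 + \frac{713}{315} = \frac{5438}{315} \approx 17.263$)
$p f{\left(8,-3 \right)} = \frac{5438}{315} \left(-7\right) = - \frac{5438}{45}$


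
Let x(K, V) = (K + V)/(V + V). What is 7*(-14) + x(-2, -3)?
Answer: -583/6 ≈ -97.167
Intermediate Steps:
x(K, V) = (K + V)/(2*V) (x(K, V) = (K + V)/((2*V)) = (K + V)*(1/(2*V)) = (K + V)/(2*V))
7*(-14) + x(-2, -3) = 7*(-14) + (½)*(-2 - 3)/(-3) = -98 + (½)*(-⅓)*(-5) = -98 + ⅚ = -583/6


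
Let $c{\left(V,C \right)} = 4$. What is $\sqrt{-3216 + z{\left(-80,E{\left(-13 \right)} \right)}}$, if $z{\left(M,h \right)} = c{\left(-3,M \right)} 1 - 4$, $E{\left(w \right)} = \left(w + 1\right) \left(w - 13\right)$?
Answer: $4 i \sqrt{201} \approx 56.71 i$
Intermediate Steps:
$E{\left(w \right)} = \left(1 + w\right) \left(-13 + w\right)$
$z{\left(M,h \right)} = 0$ ($z{\left(M,h \right)} = 4 \cdot 1 - 4 = 4 - 4 = 0$)
$\sqrt{-3216 + z{\left(-80,E{\left(-13 \right)} \right)}} = \sqrt{-3216 + 0} = \sqrt{-3216} = 4 i \sqrt{201}$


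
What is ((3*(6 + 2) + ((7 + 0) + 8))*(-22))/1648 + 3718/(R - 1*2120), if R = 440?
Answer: -118261/43260 ≈ -2.7337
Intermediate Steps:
((3*(6 + 2) + ((7 + 0) + 8))*(-22))/1648 + 3718/(R - 1*2120) = ((3*(6 + 2) + ((7 + 0) + 8))*(-22))/1648 + 3718/(440 - 1*2120) = ((3*8 + (7 + 8))*(-22))*(1/1648) + 3718/(440 - 2120) = ((24 + 15)*(-22))*(1/1648) + 3718/(-1680) = (39*(-22))*(1/1648) + 3718*(-1/1680) = -858*1/1648 - 1859/840 = -429/824 - 1859/840 = -118261/43260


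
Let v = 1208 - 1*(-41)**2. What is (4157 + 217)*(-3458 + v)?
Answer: -17194194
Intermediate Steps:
v = -473 (v = 1208 - 1*1681 = 1208 - 1681 = -473)
(4157 + 217)*(-3458 + v) = (4157 + 217)*(-3458 - 473) = 4374*(-3931) = -17194194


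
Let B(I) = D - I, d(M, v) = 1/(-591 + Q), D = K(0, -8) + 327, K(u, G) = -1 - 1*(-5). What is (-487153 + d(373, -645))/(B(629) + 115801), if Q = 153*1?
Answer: -213373015/50590314 ≈ -4.2177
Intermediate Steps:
K(u, G) = 4 (K(u, G) = -1 + 5 = 4)
D = 331 (D = 4 + 327 = 331)
Q = 153
d(M, v) = -1/438 (d(M, v) = 1/(-591 + 153) = 1/(-438) = -1/438)
B(I) = 331 - I
(-487153 + d(373, -645))/(B(629) + 115801) = (-487153 - 1/438)/((331 - 1*629) + 115801) = -213373015/(438*((331 - 629) + 115801)) = -213373015/(438*(-298 + 115801)) = -213373015/438/115503 = -213373015/438*1/115503 = -213373015/50590314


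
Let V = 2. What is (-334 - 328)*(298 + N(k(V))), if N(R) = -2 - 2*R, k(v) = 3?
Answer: -191980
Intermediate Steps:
(-334 - 328)*(298 + N(k(V))) = (-334 - 328)*(298 + (-2 - 2*3)) = -662*(298 + (-2 - 6)) = -662*(298 - 8) = -662*290 = -191980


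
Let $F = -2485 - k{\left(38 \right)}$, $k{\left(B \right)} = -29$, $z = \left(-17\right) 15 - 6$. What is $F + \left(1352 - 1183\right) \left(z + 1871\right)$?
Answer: $269634$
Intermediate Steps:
$z = -261$ ($z = -255 - 6 = -261$)
$F = -2456$ ($F = -2485 - -29 = -2485 + 29 = -2456$)
$F + \left(1352 - 1183\right) \left(z + 1871\right) = -2456 + \left(1352 - 1183\right) \left(-261 + 1871\right) = -2456 + 169 \cdot 1610 = -2456 + 272090 = 269634$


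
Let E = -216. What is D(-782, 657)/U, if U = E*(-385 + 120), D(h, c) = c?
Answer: 73/6360 ≈ 0.011478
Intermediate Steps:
U = 57240 (U = -216*(-385 + 120) = -216*(-265) = 57240)
D(-782, 657)/U = 657/57240 = 657*(1/57240) = 73/6360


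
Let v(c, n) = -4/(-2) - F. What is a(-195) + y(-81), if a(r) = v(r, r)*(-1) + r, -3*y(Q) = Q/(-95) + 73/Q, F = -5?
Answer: -4662796/23085 ≈ -201.98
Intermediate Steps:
y(Q) = -73/(3*Q) + Q/285 (y(Q) = -(Q/(-95) + 73/Q)/3 = -(Q*(-1/95) + 73/Q)/3 = -(-Q/95 + 73/Q)/3 = -(73/Q - Q/95)/3 = -73/(3*Q) + Q/285)
v(c, n) = 7 (v(c, n) = -4/(-2) - 1*(-5) = -4*(-½) + 5 = 2 + 5 = 7)
a(r) = -7 + r (a(r) = 7*(-1) + r = -7 + r)
a(-195) + y(-81) = (-7 - 195) + (1/285)*(-6935 + (-81)²)/(-81) = -202 + (1/285)*(-1/81)*(-6935 + 6561) = -202 + (1/285)*(-1/81)*(-374) = -202 + 374/23085 = -4662796/23085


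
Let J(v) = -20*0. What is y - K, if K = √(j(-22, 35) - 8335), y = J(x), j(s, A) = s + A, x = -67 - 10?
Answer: -I*√8322 ≈ -91.225*I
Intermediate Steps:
x = -77
j(s, A) = A + s
J(v) = 0
y = 0
K = I*√8322 (K = √((35 - 22) - 8335) = √(13 - 8335) = √(-8322) = I*√8322 ≈ 91.225*I)
y - K = 0 - I*√8322 = -I*√8322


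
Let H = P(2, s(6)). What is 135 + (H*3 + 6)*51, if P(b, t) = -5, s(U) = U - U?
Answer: -324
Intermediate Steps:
s(U) = 0
H = -5
135 + (H*3 + 6)*51 = 135 + (-5*3 + 6)*51 = 135 + (-15 + 6)*51 = 135 - 9*51 = 135 - 459 = -324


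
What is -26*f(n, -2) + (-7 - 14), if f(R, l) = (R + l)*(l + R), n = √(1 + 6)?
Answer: -307 + 104*√7 ≈ -31.842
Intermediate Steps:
n = √7 ≈ 2.6458
f(R, l) = (R + l)² (f(R, l) = (R + l)*(R + l) = (R + l)²)
-26*f(n, -2) + (-7 - 14) = -26*(√7 - 2)² + (-7 - 14) = -26*(-2 + √7)² - 21 = -21 - 26*(-2 + √7)²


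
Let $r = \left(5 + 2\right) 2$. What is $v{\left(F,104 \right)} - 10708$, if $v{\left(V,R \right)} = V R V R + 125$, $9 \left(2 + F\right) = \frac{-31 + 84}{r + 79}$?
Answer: $\frac{21006443329}{700569} \approx 29985.0$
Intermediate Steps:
$r = 14$ ($r = 7 \cdot 2 = 14$)
$F = - \frac{1621}{837}$ ($F = -2 + \frac{\left(-31 + 84\right) \frac{1}{14 + 79}}{9} = -2 + \frac{53 \cdot \frac{1}{93}}{9} = -2 + \frac{1}{9} \cdot \frac{53}{93} = -2 + \frac{53}{837} = - \frac{1621}{837} \approx -1.9367$)
$v{\left(V,R \right)} = 125 + R^{2} V^{2}$ ($v{\left(V,R \right)} = R V V R + 125 = R V^{2} R + 125 = R^{2} V^{2} + 125 = 125 + R^{2} V^{2}$)
$v{\left(F,104 \right)} - 10708 = \left(125 + 104^{2} \left(- \frac{1621}{837}\right)^{2}\right) - 10708 = \left(125 + 10816 \cdot \frac{2627641}{700569}\right) - 10708 = \left(125 + \frac{28420565056}{700569}\right) - 10708 = \frac{28508136181}{700569} - 10708 = \frac{21006443329}{700569}$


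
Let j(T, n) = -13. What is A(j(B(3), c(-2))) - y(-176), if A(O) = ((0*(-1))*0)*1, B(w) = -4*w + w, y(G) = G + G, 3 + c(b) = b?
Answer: 352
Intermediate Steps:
c(b) = -3 + b
y(G) = 2*G
B(w) = -3*w
A(O) = 0 (A(O) = (0*0)*1 = 0*1 = 0)
A(j(B(3), c(-2))) - y(-176) = 0 - 2*(-176) = 0 - 1*(-352) = 0 + 352 = 352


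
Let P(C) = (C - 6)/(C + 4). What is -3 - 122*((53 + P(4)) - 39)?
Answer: -3361/2 ≈ -1680.5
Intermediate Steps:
P(C) = (-6 + C)/(4 + C)
-3 - 122*((53 + P(4)) - 39) = -3 - 122*((53 + (-6 + 4)/(4 + 4)) - 39) = -3 - 122*((53 - 2/8) - 39) = -3 - 122*((53 + (1/8)*(-2)) - 39) = -3 - 122*((53 - 1/4) - 39) = -3 - 122*(211/4 - 39) = -3 - 122*55/4 = -3 - 3355/2 = -3361/2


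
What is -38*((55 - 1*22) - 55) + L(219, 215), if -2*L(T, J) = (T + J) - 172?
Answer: 705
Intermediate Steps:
L(T, J) = 86 - J/2 - T/2 (L(T, J) = -((T + J) - 172)/2 = -((J + T) - 172)/2 = -(-172 + J + T)/2 = 86 - J/2 - T/2)
-38*((55 - 1*22) - 55) + L(219, 215) = -38*((55 - 1*22) - 55) + (86 - ½*215 - ½*219) = -38*((55 - 22) - 55) + (86 - 215/2 - 219/2) = -38*(33 - 55) - 131 = -38*(-22) - 131 = 836 - 131 = 705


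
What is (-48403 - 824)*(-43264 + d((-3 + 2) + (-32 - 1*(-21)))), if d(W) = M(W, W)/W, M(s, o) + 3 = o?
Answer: 8518781577/4 ≈ 2.1297e+9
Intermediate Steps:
M(s, o) = -3 + o
d(W) = (-3 + W)/W
(-48403 - 824)*(-43264 + d((-3 + 2) + (-32 - 1*(-21)))) = (-48403 - 824)*(-43264 + (-3 + ((-3 + 2) + (-32 - 1*(-21))))/((-3 + 2) + (-32 - 1*(-21)))) = -49227*(-43264 + (-3 + (-1 + (-32 + 21)))/(-1 + (-32 + 21))) = -49227*(-43264 + (-3 + (-1 - 11))/(-1 - 11)) = -49227*(-43264 + (-3 - 12)/(-12)) = -49227*(-43264 - 1/12*(-15)) = -49227*(-43264 + 5/4) = -49227*(-173051/4) = 8518781577/4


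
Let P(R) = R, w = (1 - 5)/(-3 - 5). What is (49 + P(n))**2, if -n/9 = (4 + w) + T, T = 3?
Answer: 1369/4 ≈ 342.25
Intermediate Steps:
w = 1/2 (w = -4/(-8) = -4*(-1/8) = 1/2 ≈ 0.50000)
n = -135/2 (n = -9*((4 + 1/2) + 3) = -9*(9/2 + 3) = -9*15/2 = -135/2 ≈ -67.500)
(49 + P(n))**2 = (49 - 135/2)**2 = (-37/2)**2 = 1369/4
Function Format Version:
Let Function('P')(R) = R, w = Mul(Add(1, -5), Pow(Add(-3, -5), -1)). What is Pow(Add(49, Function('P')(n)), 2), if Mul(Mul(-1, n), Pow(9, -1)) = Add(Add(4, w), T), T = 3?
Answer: Rational(1369, 4) ≈ 342.25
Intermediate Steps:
w = Rational(1, 2) (w = Mul(-4, Pow(-8, -1)) = Mul(-4, Rational(-1, 8)) = Rational(1, 2) ≈ 0.50000)
n = Rational(-135, 2) (n = Mul(-9, Add(Add(4, Rational(1, 2)), 3)) = Mul(-9, Add(Rational(9, 2), 3)) = Mul(-9, Rational(15, 2)) = Rational(-135, 2) ≈ -67.500)
Pow(Add(49, Function('P')(n)), 2) = Pow(Add(49, Rational(-135, 2)), 2) = Pow(Rational(-37, 2), 2) = Rational(1369, 4)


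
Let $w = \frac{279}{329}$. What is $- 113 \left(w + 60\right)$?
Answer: $- \frac{2262147}{329} \approx -6875.8$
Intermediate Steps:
$w = \frac{279}{329}$ ($w = 279 \cdot \frac{1}{329} = \frac{279}{329} \approx 0.84802$)
$- 113 \left(w + 60\right) = - 113 \left(\frac{279}{329} + 60\right) = \left(-113\right) \frac{20019}{329} = - \frac{2262147}{329}$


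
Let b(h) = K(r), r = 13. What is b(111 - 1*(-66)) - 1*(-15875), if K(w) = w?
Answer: 15888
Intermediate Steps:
b(h) = 13
b(111 - 1*(-66)) - 1*(-15875) = 13 - 1*(-15875) = 13 + 15875 = 15888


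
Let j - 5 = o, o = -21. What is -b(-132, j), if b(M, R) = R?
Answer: 16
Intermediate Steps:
j = -16 (j = 5 - 21 = -16)
-b(-132, j) = -1*(-16) = 16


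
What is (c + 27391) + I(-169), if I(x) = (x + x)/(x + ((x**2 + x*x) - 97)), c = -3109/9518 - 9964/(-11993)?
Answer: 44443231848894583/1622519202036 ≈ 27392.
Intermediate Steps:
c = 57551115/114149374 (c = -3109*1/9518 - 9964*(-1/11993) = -3109/9518 + 9964/11993 = 57551115/114149374 ≈ 0.50417)
I(x) = 2*x/(-97 + x + 2*x**2) (I(x) = (2*x)/(x + ((x**2 + x**2) - 97)) = (2*x)/(x + (2*x**2 - 97)) = (2*x)/(x + (-97 + 2*x**2)) = (2*x)/(-97 + x + 2*x**2) = 2*x/(-97 + x + 2*x**2))
(c + 27391) + I(-169) = (57551115/114149374 + 27391) + 2*(-169)/(-97 - 169 + 2*(-169)**2) = 3126723054349/114149374 + 2*(-169)/(-97 - 169 + 2*28561) = 3126723054349/114149374 + 2*(-169)/(-97 - 169 + 57122) = 3126723054349/114149374 + 2*(-169)/56856 = 3126723054349/114149374 + 2*(-169)*(1/56856) = 3126723054349/114149374 - 169/28428 = 44443231848894583/1622519202036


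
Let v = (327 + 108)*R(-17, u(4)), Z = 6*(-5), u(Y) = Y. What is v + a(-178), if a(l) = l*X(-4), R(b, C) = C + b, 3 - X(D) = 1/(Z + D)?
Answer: -105302/17 ≈ -6194.2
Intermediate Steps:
Z = -30
X(D) = 3 - 1/(-30 + D)
a(l) = 103*l/34 (a(l) = l*((-91 + 3*(-4))/(-30 - 4)) = l*((-91 - 12)/(-34)) = l*(-1/34*(-103)) = l*(103/34) = 103*l/34)
v = -5655 (v = (327 + 108)*(4 - 17) = 435*(-13) = -5655)
v + a(-178) = -5655 + (103/34)*(-178) = -5655 - 9167/17 = -105302/17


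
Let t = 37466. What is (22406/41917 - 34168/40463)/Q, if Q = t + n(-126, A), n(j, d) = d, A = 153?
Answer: -525606078/63805118333449 ≈ -8.2377e-6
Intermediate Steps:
Q = 37619 (Q = 37466 + 153 = 37619)
(22406/41917 - 34168/40463)/Q = (22406/41917 - 34168/40463)/37619 = (22406*(1/41917) - 34168*1/40463)*(1/37619) = (22406/41917 - 34168/40463)*(1/37619) = -525606078/1696087571*1/37619 = -525606078/63805118333449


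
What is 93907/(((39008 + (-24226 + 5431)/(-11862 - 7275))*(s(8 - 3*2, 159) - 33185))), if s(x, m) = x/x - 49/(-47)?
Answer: -28154539391/388087959162903 ≈ -7.2547e-5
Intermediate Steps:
s(x, m) = 96/47 (s(x, m) = 1 - 49*(-1/47) = 1 + 49/47 = 96/47)
93907/(((39008 + (-24226 + 5431)/(-11862 - 7275))*(s(8 - 3*2, 159) - 33185))) = 93907/(((39008 + (-24226 + 5431)/(-11862 - 7275))*(96/47 - 33185))) = 93907/(((39008 - 18795/(-19137))*(-1559599/47))) = 93907/(((39008 - 18795*(-1/19137))*(-1559599/47))) = 93907/(((39008 + 6265/6379)*(-1559599/47))) = 93907/(((248838297/6379)*(-1559599/47))) = 93907/(-388087959162903/299813) = 93907*(-299813/388087959162903) = -28154539391/388087959162903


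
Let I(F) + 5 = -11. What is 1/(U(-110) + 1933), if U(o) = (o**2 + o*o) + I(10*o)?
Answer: 1/26117 ≈ 3.8289e-5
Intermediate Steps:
I(F) = -16 (I(F) = -5 - 11 = -16)
U(o) = -16 + 2*o**2 (U(o) = (o**2 + o*o) - 16 = (o**2 + o**2) - 16 = 2*o**2 - 16 = -16 + 2*o**2)
1/(U(-110) + 1933) = 1/((-16 + 2*(-110)**2) + 1933) = 1/((-16 + 2*12100) + 1933) = 1/((-16 + 24200) + 1933) = 1/(24184 + 1933) = 1/26117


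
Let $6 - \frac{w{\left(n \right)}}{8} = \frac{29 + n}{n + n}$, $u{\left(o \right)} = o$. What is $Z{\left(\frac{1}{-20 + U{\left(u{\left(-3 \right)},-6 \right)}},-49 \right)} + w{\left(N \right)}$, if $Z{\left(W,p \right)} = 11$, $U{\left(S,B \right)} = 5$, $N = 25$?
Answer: $\frac{1259}{25} \approx 50.36$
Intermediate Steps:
$w{\left(n \right)} = 48 - \frac{4 \left(29 + n\right)}{n}$ ($w{\left(n \right)} = 48 - 8 \frac{29 + n}{n + n} = 48 - 8 \frac{29 + n}{2 n} = 48 - \frac{4 \left(29 + n\right)}{n}$)
$Z{\left(\frac{1}{-20 + U{\left(u{\left(-3 \right)},-6 \right)}},-49 \right)} + w{\left(N \right)} = 11 + \left(44 - \frac{116}{25}\right) = 11 + \frac{984}{25} = \frac{1259}{25}$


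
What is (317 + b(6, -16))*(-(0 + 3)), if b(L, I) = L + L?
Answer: -987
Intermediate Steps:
b(L, I) = 2*L
(317 + b(6, -16))*(-(0 + 3)) = (317 + 2*6)*(-(0 + 3)) = (317 + 12)*(-1*3) = 329*(-3) = -987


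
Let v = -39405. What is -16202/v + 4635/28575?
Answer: 2869397/5004435 ≈ 0.57337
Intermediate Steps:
-16202/v + 4635/28575 = -16202/(-39405) + 4635/28575 = -16202*(-1/39405) + 4635*(1/28575) = 16202/39405 + 103/635 = 2869397/5004435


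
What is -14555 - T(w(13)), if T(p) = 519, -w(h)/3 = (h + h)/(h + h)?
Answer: -15074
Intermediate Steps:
w(h) = -3 (w(h) = -3*(h + h)/(h + h) = -3*2*h/(2*h) = -3*2*h*1/(2*h) = -3*1 = -3)
-14555 - T(w(13)) = -14555 - 1*519 = -14555 - 519 = -15074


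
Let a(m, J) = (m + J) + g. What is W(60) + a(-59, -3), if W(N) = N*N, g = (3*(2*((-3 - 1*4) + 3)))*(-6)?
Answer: 3682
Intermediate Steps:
g = 144 (g = (3*(2*((-3 - 4) + 3)))*(-6) = (3*(2*(-7 + 3)))*(-6) = (3*(2*(-4)))*(-6) = (3*(-8))*(-6) = -24*(-6) = 144)
a(m, J) = 144 + J + m (a(m, J) = (m + J) + 144 = (J + m) + 144 = 144 + J + m)
W(N) = N**2
W(60) + a(-59, -3) = 60**2 + (144 - 3 - 59) = 3600 + 82 = 3682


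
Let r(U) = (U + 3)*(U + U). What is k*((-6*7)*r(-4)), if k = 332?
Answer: -111552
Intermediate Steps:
r(U) = 2*U*(3 + U) (r(U) = (3 + U)*(2*U) = 2*U*(3 + U))
k*((-6*7)*r(-4)) = 332*((-6*7)*(2*(-4)*(3 - 4))) = 332*(-84*(-4)*(-1)) = 332*(-42*8) = 332*(-336) = -111552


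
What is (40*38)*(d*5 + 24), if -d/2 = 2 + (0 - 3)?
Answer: 51680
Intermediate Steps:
d = 2 (d = -2*(2 + (0 - 3)) = -2*(2 - 3) = -2*(-1) = 2)
(40*38)*(d*5 + 24) = (40*38)*(2*5 + 24) = 1520*(10 + 24) = 1520*34 = 51680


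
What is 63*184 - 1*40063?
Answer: -28471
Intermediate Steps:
63*184 - 1*40063 = 11592 - 40063 = -28471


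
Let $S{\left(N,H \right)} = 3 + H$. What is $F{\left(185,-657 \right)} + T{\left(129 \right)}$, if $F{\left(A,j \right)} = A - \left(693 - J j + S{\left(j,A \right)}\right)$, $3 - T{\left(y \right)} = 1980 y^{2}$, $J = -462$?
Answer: $-32646339$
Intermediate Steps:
$T{\left(y \right)} = 3 - 1980 y^{2}$
$F{\left(A,j \right)} = -696 - 462 j$ ($F{\left(A,j \right)} = A - \left(696 + A + 462 j\right) = -696 - 462 j$)
$F{\left(185,-657 \right)} + T{\left(129 \right)} = \left(-696 - -303534\right) + \left(3 - 1980 \cdot 129^{2}\right) = \left(-696 + 303534\right) + \left(3 - 32949180\right) = 302838 + \left(3 - 32949180\right) = 302838 - 32949177 = -32646339$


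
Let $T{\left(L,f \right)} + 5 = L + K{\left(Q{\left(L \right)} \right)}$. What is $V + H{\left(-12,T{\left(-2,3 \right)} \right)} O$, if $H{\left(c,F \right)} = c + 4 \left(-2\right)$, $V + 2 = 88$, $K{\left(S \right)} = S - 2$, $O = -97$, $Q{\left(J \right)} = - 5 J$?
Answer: $2026$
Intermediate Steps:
$K{\left(S \right)} = -2 + S$
$V = 86$ ($V = -2 + 88 = 86$)
$T{\left(L,f \right)} = -7 - 4 L$ ($T{\left(L,f \right)} = -5 - \left(2 + 4 L\right) = -7 - 4 L$)
$H{\left(c,F \right)} = -8 + c$ ($H{\left(c,F \right)} = c - 8 = -8 + c$)
$V + H{\left(-12,T{\left(-2,3 \right)} \right)} O = 86 + \left(-8 - 12\right) \left(-97\right) = 86 - -1940 = 86 + 1940 = 2026$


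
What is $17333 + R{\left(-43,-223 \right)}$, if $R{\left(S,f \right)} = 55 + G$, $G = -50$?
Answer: $17338$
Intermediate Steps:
$R{\left(S,f \right)} = 5$ ($R{\left(S,f \right)} = 55 - 50 = 5$)
$17333 + R{\left(-43,-223 \right)} = 17333 + 5 = 17338$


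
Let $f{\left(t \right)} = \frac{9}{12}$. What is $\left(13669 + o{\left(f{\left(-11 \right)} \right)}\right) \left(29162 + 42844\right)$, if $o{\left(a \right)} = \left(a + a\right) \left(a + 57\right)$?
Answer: $\frac{3961950135}{4} \approx 9.9049 \cdot 10^{8}$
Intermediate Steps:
$f{\left(t \right)} = \frac{3}{4}$ ($f{\left(t \right)} = 9 \cdot \frac{1}{12} = \frac{3}{4}$)
$o{\left(a \right)} = 2 a \left(57 + a\right)$
$\left(13669 + o{\left(f{\left(-11 \right)} \right)}\right) \left(29162 + 42844\right) = \left(13669 + 2 \cdot \frac{3}{4} \left(57 + \frac{3}{4}\right)\right) \left(29162 + 42844\right) = \left(13669 + 2 \cdot \frac{3}{4} \cdot \frac{231}{4}\right) 72006 = \left(13669 + \frac{693}{8}\right) 72006 = \frac{110045}{8} \cdot 72006 = \frac{3961950135}{4}$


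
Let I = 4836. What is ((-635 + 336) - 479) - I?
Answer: -5614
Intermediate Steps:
((-635 + 336) - 479) - I = ((-635 + 336) - 479) - 1*4836 = (-299 - 479) - 4836 = -778 - 4836 = -5614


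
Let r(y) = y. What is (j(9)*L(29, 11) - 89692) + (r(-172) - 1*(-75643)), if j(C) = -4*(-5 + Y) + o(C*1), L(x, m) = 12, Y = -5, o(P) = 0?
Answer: -13741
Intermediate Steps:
j(C) = 40 (j(C) = -4*(-5 - 5) + 0 = -4*(-10) + 0 = 40 + 0 = 40)
(j(9)*L(29, 11) - 89692) + (r(-172) - 1*(-75643)) = (40*12 - 89692) + (-172 - 1*(-75643)) = (480 - 89692) + (-172 + 75643) = -89212 + 75471 = -13741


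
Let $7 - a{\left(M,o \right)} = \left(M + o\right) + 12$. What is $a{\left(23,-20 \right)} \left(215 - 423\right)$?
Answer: $1664$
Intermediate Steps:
$a{\left(M,o \right)} = -5 - M - o$ ($a{\left(M,o \right)} = 7 - \left(\left(M + o\right) + 12\right) = 7 - \left(12 + M + o\right) = -5 - M - o$)
$a{\left(23,-20 \right)} \left(215 - 423\right) = \left(-5 - 23 - -20\right) \left(215 - 423\right) = \left(-5 - 23 + 20\right) \left(-208\right) = \left(-8\right) \left(-208\right) = 1664$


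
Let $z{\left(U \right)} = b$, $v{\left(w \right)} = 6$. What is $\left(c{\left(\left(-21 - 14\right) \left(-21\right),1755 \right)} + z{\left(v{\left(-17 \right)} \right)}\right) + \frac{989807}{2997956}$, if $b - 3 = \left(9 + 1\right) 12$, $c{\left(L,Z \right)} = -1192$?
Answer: $- \frac{246448089}{230612} \approx -1068.7$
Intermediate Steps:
$b = 123$ ($b = 3 + \left(9 + 1\right) 12 = 3 + 10 \cdot 12 = 3 + 120 = 123$)
$z{\left(U \right)} = 123$
$\left(c{\left(\left(-21 - 14\right) \left(-21\right),1755 \right)} + z{\left(v{\left(-17 \right)} \right)}\right) + \frac{989807}{2997956} = \left(-1192 + 123\right) + \frac{989807}{2997956} = -1069 + 989807 \cdot \frac{1}{2997956} = -1069 + \frac{76139}{230612} = - \frac{246448089}{230612}$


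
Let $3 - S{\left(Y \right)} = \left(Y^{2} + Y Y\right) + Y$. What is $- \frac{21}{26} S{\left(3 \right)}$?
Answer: $\frac{189}{13} \approx 14.538$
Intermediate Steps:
$S{\left(Y \right)} = 3 - Y - 2 Y^{2}$ ($S{\left(Y \right)} = 3 - \left(\left(Y^{2} + Y Y\right) + Y\right) = 3 - \left(\left(Y^{2} + Y^{2}\right) + Y\right) = 3 - \left(2 Y^{2} + Y\right) = 3 - \left(Y + 2 Y^{2}\right) = 3 - Y - 2 Y^{2}$)
$- \frac{21}{26} S{\left(3 \right)} = - \frac{21}{26} \left(3 - 3 - 2 \cdot 3^{2}\right) = \left(-21\right) \frac{1}{26} \left(3 - 3 - 18\right) = - \frac{21 \left(3 - 3 - 18\right)}{26} = \left(- \frac{21}{26}\right) \left(-18\right) = \frac{189}{13}$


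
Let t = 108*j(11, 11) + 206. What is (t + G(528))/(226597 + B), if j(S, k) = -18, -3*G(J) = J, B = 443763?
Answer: -957/335180 ≈ -0.0028552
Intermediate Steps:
G(J) = -J/3
t = -1738 (t = 108*(-18) + 206 = -1944 + 206 = -1738)
(t + G(528))/(226597 + B) = (-1738 - 1/3*528)/(226597 + 443763) = (-1738 - 176)/670360 = -1914*1/670360 = -957/335180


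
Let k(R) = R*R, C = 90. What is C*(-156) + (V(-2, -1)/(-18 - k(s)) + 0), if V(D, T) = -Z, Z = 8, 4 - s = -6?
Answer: -828356/59 ≈ -14040.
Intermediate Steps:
s = 10 (s = 4 - 1*(-6) = 4 + 6 = 10)
k(R) = R²
V(D, T) = -8 (V(D, T) = -1*8 = -8)
C*(-156) + (V(-2, -1)/(-18 - k(s)) + 0) = 90*(-156) + (-8/(-18 - 1*10²) + 0) = -14040 + (-8/(-18 - 1*100) + 0) = -14040 + (-8/(-18 - 100) + 0) = -14040 + (-8/(-118) + 0) = -14040 + (-8*(-1/118) + 0) = -14040 + (4/59 + 0) = -14040 + 4/59 = -828356/59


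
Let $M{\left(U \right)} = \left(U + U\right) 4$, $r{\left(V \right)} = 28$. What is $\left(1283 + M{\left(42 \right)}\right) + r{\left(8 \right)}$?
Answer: $1647$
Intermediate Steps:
$M{\left(U \right)} = 8 U$ ($M{\left(U \right)} = 2 U 4 = 8 U$)
$\left(1283 + M{\left(42 \right)}\right) + r{\left(8 \right)} = \left(1283 + 8 \cdot 42\right) + 28 = \left(1283 + 336\right) + 28 = 1619 + 28 = 1647$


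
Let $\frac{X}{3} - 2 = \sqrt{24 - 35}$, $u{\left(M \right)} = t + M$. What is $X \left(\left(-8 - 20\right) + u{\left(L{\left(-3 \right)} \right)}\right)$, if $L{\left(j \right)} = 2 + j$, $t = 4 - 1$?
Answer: $-156 - 78 i \sqrt{11} \approx -156.0 - 258.7 i$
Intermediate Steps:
$t = 3$
$u{\left(M \right)} = 3 + M$
$X = 6 + 3 i \sqrt{11}$ ($X = 6 + 3 \sqrt{24 - 35} = 6 + 3 \sqrt{-11} = 6 + 3 i \sqrt{11} \approx 6.0 + 9.9499 i$)
$X \left(\left(-8 - 20\right) + u{\left(L{\left(-3 \right)} \right)}\right) = \left(6 + 3 i \sqrt{11}\right) \left(\left(-8 - 20\right) + \left(3 + \left(2 - 3\right)\right)\right) = \left(6 + 3 i \sqrt{11}\right) \left(\left(-8 - 20\right) + \left(3 - 1\right)\right) = \left(6 + 3 i \sqrt{11}\right) \left(-28 + 2\right) = \left(6 + 3 i \sqrt{11}\right) \left(-26\right) = -156 - 78 i \sqrt{11}$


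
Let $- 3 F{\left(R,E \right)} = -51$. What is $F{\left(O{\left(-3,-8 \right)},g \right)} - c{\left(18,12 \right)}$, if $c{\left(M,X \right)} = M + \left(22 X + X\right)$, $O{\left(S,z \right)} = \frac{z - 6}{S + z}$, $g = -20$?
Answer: $-277$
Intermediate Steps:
$O{\left(S,z \right)} = \frac{-6 + z}{S + z}$
$F{\left(R,E \right)} = 17$ ($F{\left(R,E \right)} = \left(- \frac{1}{3}\right) \left(-51\right) = 17$)
$c{\left(M,X \right)} = M + 23 X$
$F{\left(O{\left(-3,-8 \right)},g \right)} - c{\left(18,12 \right)} = 17 - \left(18 + 23 \cdot 12\right) = 17 - \left(18 + 276\right) = 17 - 294 = -277$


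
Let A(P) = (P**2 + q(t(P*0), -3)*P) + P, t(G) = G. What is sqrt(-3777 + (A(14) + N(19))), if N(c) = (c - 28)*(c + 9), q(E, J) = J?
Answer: 3*I*sqrt(429) ≈ 62.137*I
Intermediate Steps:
N(c) = (-28 + c)*(9 + c)
A(P) = P**2 - 2*P (A(P) = (P**2 - 3*P) + P = P**2 - 2*P)
sqrt(-3777 + (A(14) + N(19))) = sqrt(-3777 + (14*(-2 + 14) + (-252 + 19**2 - 19*19))) = sqrt(-3777 + (14*12 + (-252 + 361 - 361))) = sqrt(-3777 + (168 - 252)) = sqrt(-3777 - 84) = sqrt(-3861) = 3*I*sqrt(429)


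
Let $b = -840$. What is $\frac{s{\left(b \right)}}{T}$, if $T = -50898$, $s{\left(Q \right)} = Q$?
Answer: $\frac{140}{8483} \approx 0.016504$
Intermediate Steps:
$\frac{s{\left(b \right)}}{T} = - \frac{840}{-50898} = \left(-840\right) \left(- \frac{1}{50898}\right) = \frac{140}{8483}$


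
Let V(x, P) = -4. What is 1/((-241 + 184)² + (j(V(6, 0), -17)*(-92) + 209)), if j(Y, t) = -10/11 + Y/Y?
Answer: 11/37946 ≈ 0.00028989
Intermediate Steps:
j(Y, t) = 1/11 (j(Y, t) = -10*1/11 + 1 = -10/11 + 1 = 1/11)
1/((-241 + 184)² + (j(V(6, 0), -17)*(-92) + 209)) = 1/((-241 + 184)² + ((1/11)*(-92) + 209)) = 1/((-57)² + (-92/11 + 209)) = 1/(3249 + 2207/11) = 1/(37946/11) = 11/37946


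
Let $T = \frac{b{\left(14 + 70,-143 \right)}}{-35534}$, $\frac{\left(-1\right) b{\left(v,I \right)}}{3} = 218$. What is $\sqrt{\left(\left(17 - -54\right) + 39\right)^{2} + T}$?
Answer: $\frac{\sqrt{321485389}}{163} \approx 110.0$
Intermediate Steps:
$b{\left(v,I \right)} = -654$ ($b{\left(v,I \right)} = \left(-3\right) 218 = -654$)
$T = \frac{3}{163}$ ($T = - \frac{654}{-35534} = \left(-654\right) \left(- \frac{1}{35534}\right) = \frac{3}{163} \approx 0.018405$)
$\sqrt{\left(\left(17 - -54\right) + 39\right)^{2} + T} = \sqrt{\left(\left(17 - -54\right) + 39\right)^{2} + \frac{3}{163}} = \sqrt{\left(\left(17 + 54\right) + 39\right)^{2} + \frac{3}{163}} = \sqrt{\left(71 + 39\right)^{2} + \frac{3}{163}} = \sqrt{110^{2} + \frac{3}{163}} = \sqrt{12100 + \frac{3}{163}} = \sqrt{\frac{1972303}{163}} = \frac{\sqrt{321485389}}{163}$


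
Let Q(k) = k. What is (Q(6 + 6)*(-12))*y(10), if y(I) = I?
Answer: -1440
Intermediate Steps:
(Q(6 + 6)*(-12))*y(10) = ((6 + 6)*(-12))*10 = (12*(-12))*10 = -144*10 = -1440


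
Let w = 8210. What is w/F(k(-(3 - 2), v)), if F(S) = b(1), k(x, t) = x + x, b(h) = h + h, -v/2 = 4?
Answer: 4105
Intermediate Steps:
v = -8 (v = -2*4 = -8)
b(h) = 2*h
k(x, t) = 2*x
F(S) = 2 (F(S) = 2*1 = 2)
w/F(k(-(3 - 2), v)) = 8210/2 = 8210*(½) = 4105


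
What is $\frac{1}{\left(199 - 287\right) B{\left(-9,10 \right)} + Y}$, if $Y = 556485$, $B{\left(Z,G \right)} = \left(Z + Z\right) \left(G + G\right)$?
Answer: $\frac{1}{588165} \approx 1.7002 \cdot 10^{-6}$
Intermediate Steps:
$B{\left(Z,G \right)} = 4 G Z$ ($B{\left(Z,G \right)} = 2 Z 2 G = 4 G Z$)
$\frac{1}{\left(199 - 287\right) B{\left(-9,10 \right)} + Y} = \frac{1}{\left(199 - 287\right) 4 \cdot 10 \left(-9\right) + 556485} = \frac{1}{\left(-88\right) \left(-360\right) + 556485} = \frac{1}{31680 + 556485} = \frac{1}{588165}$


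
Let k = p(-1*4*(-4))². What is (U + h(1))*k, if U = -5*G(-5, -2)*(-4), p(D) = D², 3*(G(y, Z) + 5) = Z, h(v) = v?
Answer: -22085632/3 ≈ -7.3619e+6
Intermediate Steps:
G(y, Z) = -5 + Z/3
k = 65536 (k = ((-1*4*(-4))²)² = ((-4*(-4))²)² = (16²)² = 256² = 65536)
U = -340/3 (U = -5*(-5 + (⅓)*(-2))*(-4) = -5*(-5 - ⅔)*(-4) = -(-85)*(-4)/3 = -5*68/3 = -340/3 ≈ -113.33)
(U + h(1))*k = (-340/3 + 1)*65536 = -337/3*65536 = -22085632/3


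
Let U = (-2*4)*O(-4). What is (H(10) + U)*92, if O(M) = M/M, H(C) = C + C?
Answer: 1104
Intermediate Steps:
H(C) = 2*C
O(M) = 1
U = -8 (U = -2*4*1 = -8*1 = -8)
(H(10) + U)*92 = (2*10 - 8)*92 = (20 - 8)*92 = 12*92 = 1104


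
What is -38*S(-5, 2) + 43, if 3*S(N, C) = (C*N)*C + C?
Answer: 271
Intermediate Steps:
S(N, C) = C/3 + N*C²/3 (S(N, C) = ((C*N)*C + C)/3 = (N*C² + C)/3 = (C + N*C²)/3 = C/3 + N*C²/3)
-38*S(-5, 2) + 43 = -38*2*(1 + 2*(-5))/3 + 43 = -38*2*(1 - 10)/3 + 43 = -38*2*(-9)/3 + 43 = -38*(-6) + 43 = 228 + 43 = 271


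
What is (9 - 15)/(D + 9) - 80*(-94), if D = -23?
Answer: 52643/7 ≈ 7520.4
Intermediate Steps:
(9 - 15)/(D + 9) - 80*(-94) = (9 - 15)/(-23 + 9) - 80*(-94) = -6/(-14) + 7520 = -6*(-1/14) + 7520 = 3/7 + 7520 = 52643/7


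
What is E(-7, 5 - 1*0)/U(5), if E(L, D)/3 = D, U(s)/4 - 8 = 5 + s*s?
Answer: 15/152 ≈ 0.098684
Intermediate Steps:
U(s) = 52 + 4*s² (U(s) = 32 + 4*(5 + s*s) = 32 + 4*(5 + s²) = 32 + (20 + 4*s²) = 52 + 4*s²)
E(L, D) = 3*D
E(-7, 5 - 1*0)/U(5) = (3*(5 - 1*0))/(52 + 4*5²) = (3*(5 + 0))/(52 + 4*25) = (3*5)/(52 + 100) = 15/152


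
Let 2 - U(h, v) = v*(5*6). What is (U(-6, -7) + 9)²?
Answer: 48841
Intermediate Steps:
U(h, v) = 2 - 30*v (U(h, v) = 2 - v*5*6 = 2 - v*30 = 2 - 30*v)
(U(-6, -7) + 9)² = ((2 - 30*(-7)) + 9)² = ((2 + 210) + 9)² = (212 + 9)² = 221² = 48841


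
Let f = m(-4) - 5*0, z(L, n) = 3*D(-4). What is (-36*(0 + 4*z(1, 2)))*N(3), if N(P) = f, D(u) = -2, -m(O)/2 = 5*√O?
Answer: -17280*I ≈ -17280.0*I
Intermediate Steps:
m(O) = -10*√O
z(L, n) = -6 (z(L, n) = 3*(-2) = -6)
f = -20*I (f = -20*I - 5*0 = -20*I + 0 = -20*I ≈ -20.0*I)
N(P) = -20*I
(-36*(0 + 4*z(1, 2)))*N(3) = (-36*(0 + 4*(-6)))*(-20*I) = (-36*(0 - 24))*(-20*I) = (-36*(-24))*(-20*I) = 864*(-20*I) = -17280*I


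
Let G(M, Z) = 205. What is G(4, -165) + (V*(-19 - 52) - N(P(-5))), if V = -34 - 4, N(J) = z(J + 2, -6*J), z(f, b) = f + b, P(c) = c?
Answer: 2876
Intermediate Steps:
z(f, b) = b + f
N(J) = 2 - 5*J (N(J) = -6*J + (J + 2) = -6*J + (2 + J) = 2 - 5*J)
V = -38
G(4, -165) + (V*(-19 - 52) - N(P(-5))) = 205 + (-38*(-19 - 52) - (2 - 5*(-5))) = 205 + (-38*(-71) - (2 + 25)) = 205 + (2698 - 1*27) = 205 + (2698 - 27) = 205 + 2671 = 2876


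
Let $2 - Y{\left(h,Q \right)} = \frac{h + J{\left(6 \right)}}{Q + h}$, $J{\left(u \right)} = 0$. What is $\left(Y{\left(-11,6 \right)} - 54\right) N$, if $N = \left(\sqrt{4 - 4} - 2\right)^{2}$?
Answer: $- \frac{1084}{5} \approx -216.8$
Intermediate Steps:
$Y{\left(h,Q \right)} = 2 - \frac{h}{Q + h}$ ($Y{\left(h,Q \right)} = 2 - \frac{h + 0}{Q + h} = 2 - \frac{h}{Q + h}$)
$N = 4$ ($N = \left(\sqrt{0} - 2\right)^{2} = \left(0 - 2\right)^{2} = \left(-2\right)^{2} = 4$)
$\left(Y{\left(-11,6 \right)} - 54\right) N = \left(\frac{-11 + 2 \cdot 6}{6 - 11} - 54\right) 4 = \left(\frac{-11 + 12}{-5} - 54\right) 4 = \left(\left(- \frac{1}{5}\right) 1 - 54\right) 4 = \left(- \frac{1}{5} - 54\right) 4 = \left(- \frac{271}{5}\right) 4 = - \frac{1084}{5}$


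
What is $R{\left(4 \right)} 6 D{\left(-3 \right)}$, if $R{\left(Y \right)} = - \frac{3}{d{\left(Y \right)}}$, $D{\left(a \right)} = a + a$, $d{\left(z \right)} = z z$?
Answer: $\frac{27}{4} \approx 6.75$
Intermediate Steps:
$d{\left(z \right)} = z^{2}$
$D{\left(a \right)} = 2 a$
$R{\left(Y \right)} = - \frac{3}{Y^{2}}$
$R{\left(4 \right)} 6 D{\left(-3 \right)} = - \frac{3}{16} \cdot 6 \cdot 2 \left(-3\right) = \left(-3\right) \frac{1}{16} \cdot 6 \left(-6\right) = \left(- \frac{3}{16}\right) 6 \left(-6\right) = \left(- \frac{9}{8}\right) \left(-6\right) = \frac{27}{4}$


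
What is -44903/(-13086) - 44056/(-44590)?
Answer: 1289370793/291752370 ≈ 4.4194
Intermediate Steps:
-44903/(-13086) - 44056/(-44590) = -44903*(-1/13086) - 44056*(-1/44590) = 44903/13086 + 22028/22295 = 1289370793/291752370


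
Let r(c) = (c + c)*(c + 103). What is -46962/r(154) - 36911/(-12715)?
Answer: 1162302643/503234270 ≈ 2.3097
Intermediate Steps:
r(c) = 2*c*(103 + c) (r(c) = (2*c)*(103 + c) = 2*c*(103 + c))
-46962/r(154) - 36911/(-12715) = -46962*1/(308*(103 + 154)) - 36911/(-12715) = -46962/(2*154*257) - 36911*(-1/12715) = -46962/79156 + 36911/12715 = -46962*1/79156 + 36911/12715 = -23481/39578 + 36911/12715 = 1162302643/503234270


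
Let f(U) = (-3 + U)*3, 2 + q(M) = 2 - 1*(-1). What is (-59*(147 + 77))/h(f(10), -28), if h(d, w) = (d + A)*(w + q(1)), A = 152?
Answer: 13216/4671 ≈ 2.8294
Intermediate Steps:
q(M) = 1 (q(M) = -2 + (2 - 1*(-1)) = -2 + (2 + 1) = -2 + 3 = 1)
f(U) = -9 + 3*U
h(d, w) = (1 + w)*(152 + d) (h(d, w) = (d + 152)*(w + 1) = (152 + d)*(1 + w) = (1 + w)*(152 + d))
(-59*(147 + 77))/h(f(10), -28) = (-59*(147 + 77))/(152 + (-9 + 3*10) + 152*(-28) + (-9 + 3*10)*(-28)) = (-59*224)/(152 + (-9 + 30) - 4256 + (-9 + 30)*(-28)) = -13216/(152 + 21 - 4256 + 21*(-28)) = -13216/(152 + 21 - 4256 - 588) = -13216/(-4671) = -13216*(-1/4671) = 13216/4671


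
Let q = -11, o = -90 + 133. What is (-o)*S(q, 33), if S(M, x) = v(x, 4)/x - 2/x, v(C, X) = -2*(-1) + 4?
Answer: -172/33 ≈ -5.2121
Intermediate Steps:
o = 43
v(C, X) = 6 (v(C, X) = 2 + 4 = 6)
S(M, x) = 4/x (S(M, x) = 6/x - 2/x = 4/x)
(-o)*S(q, 33) = (-1*43)*(4/33) = -172/33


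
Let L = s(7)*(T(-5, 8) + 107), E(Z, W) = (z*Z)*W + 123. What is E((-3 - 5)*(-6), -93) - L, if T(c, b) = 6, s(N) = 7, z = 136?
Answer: -607772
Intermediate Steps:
E(Z, W) = 123 + 136*W*Z (E(Z, W) = (136*Z)*W + 123 = 136*W*Z + 123 = 123 + 136*W*Z)
L = 791 (L = 7*(6 + 107) = 7*113 = 791)
E((-3 - 5)*(-6), -93) - L = (123 + 136*(-93)*((-3 - 5)*(-6))) - 1*791 = (123 + 136*(-93)*(-8*(-6))) - 791 = (123 + 136*(-93)*48) - 791 = (123 - 607104) - 791 = -606981 - 791 = -607772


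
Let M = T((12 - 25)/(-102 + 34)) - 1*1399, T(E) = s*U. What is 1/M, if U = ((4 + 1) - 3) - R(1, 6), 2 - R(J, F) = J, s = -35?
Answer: -1/1434 ≈ -0.00069735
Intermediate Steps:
R(J, F) = 2 - J
U = 1 (U = ((4 + 1) - 3) - (2 - 1*1) = (5 - 3) - (2 - 1) = 2 - 1*1 = 2 - 1 = 1)
T(E) = -35 (T(E) = -35*1 = -35)
M = -1434 (M = -35 - 1*1399 = -35 - 1399 = -1434)
1/M = 1/(-1434) = -1/1434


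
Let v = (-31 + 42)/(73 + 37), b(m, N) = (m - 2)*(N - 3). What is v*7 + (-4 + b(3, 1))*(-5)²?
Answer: -1493/10 ≈ -149.30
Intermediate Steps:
b(m, N) = (-3 + N)*(-2 + m) (b(m, N) = (-2 + m)*(-3 + N) = (-3 + N)*(-2 + m))
v = ⅒ (v = 11/110 = 11*(1/110) = ⅒ ≈ 0.10000)
v*7 + (-4 + b(3, 1))*(-5)² = (⅒)*7 + (-4 + (6 - 3*3 - 2*1 + 1*3))*(-5)² = 7/10 + (-4 + (6 - 9 - 2 + 3))*25 = 7/10 + (-4 - 2)*25 = 7/10 - 6*25 = 7/10 - 150 = -1493/10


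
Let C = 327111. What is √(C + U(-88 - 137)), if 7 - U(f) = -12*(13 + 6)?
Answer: √327346 ≈ 572.14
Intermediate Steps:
U(f) = 235 (U(f) = 7 - (-12)*(13 + 6) = 7 - (-12)*19 = 7 - 1*(-228) = 7 + 228 = 235)
√(C + U(-88 - 137)) = √(327111 + 235) = √327346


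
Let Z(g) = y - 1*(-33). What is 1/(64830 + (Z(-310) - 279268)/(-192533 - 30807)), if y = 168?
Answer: 223340/14479411267 ≈ 1.5425e-5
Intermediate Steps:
Z(g) = 201 (Z(g) = 168 - 1*(-33) = 168 + 33 = 201)
1/(64830 + (Z(-310) - 279268)/(-192533 - 30807)) = 1/(64830 + (201 - 279268)/(-192533 - 30807)) = 1/(64830 - 279067/(-223340)) = 1/(64830 - 279067*(-1/223340)) = 1/(64830 + 279067/223340) = 1/(14479411267/223340) = 223340/14479411267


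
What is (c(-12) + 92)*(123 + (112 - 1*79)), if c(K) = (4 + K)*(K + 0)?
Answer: 29328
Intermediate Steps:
c(K) = K*(4 + K) (c(K) = (4 + K)*K = K*(4 + K))
(c(-12) + 92)*(123 + (112 - 1*79)) = (-12*(4 - 12) + 92)*(123 + (112 - 1*79)) = (-12*(-8) + 92)*(123 + (112 - 79)) = (96 + 92)*(123 + 33) = 188*156 = 29328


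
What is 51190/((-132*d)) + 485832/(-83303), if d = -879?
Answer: -2368447033/439340022 ≈ -5.3909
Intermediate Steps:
51190/((-132*d)) + 485832/(-83303) = 51190/((-132*(-879))) + 485832/(-83303) = 51190/116028 + 485832*(-1/83303) = 51190*(1/116028) - 485832/83303 = 25595/58014 - 485832/83303 = -2368447033/439340022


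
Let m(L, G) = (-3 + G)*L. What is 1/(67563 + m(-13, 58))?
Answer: 1/66848 ≈ 1.4959e-5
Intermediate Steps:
m(L, G) = L*(-3 + G)
1/(67563 + m(-13, 58)) = 1/(67563 - 13*(-3 + 58)) = 1/(67563 - 13*55) = 1/(67563 - 715) = 1/66848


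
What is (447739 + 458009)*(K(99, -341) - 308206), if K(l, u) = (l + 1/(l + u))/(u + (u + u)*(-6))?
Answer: -126701241413566230/453871 ≈ -2.7916e+11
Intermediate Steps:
K(l, u) = -(l + 1/(l + u))/(11*u) (K(l, u) = (l + 1/(l + u))/(u + (2*u)*(-6)) = (l + 1/(l + u))/(u - 12*u) = (l + 1/(l + u))/((-11*u)) = (l + 1/(l + u))*(-1/(11*u)) = -(l + 1/(l + u))/(11*u))
(447739 + 458009)*(K(99, -341) - 308206) = (447739 + 458009)*((1/11)*(-1 - 1*99² - 1*99*(-341))/(-341*(99 - 341)) - 308206) = 905748*((1/11)*(-1/341)*(-1 - 1*9801 + 33759)/(-242) - 308206) = 905748*((1/11)*(-1/341)*(-1/242)*(-1 - 9801 + 33759) - 308206) = 905748*((1/11)*(-1/341)*(-1/242)*23957 - 308206) = 905748*(23957/907742 - 308206) = 905748*(-279771506895/907742) = -126701241413566230/453871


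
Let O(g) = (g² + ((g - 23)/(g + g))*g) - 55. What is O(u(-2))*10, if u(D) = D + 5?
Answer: -560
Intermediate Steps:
u(D) = 5 + D
O(g) = -133/2 + g² + g/2 (O(g) = (g² + ((-23 + g)/((2*g)))*g) - 55 = (g² + ((-23 + g)*(1/(2*g)))*g) - 55 = (g² + ((-23 + g)/(2*g))*g) - 55 = (g² + (-23/2 + g/2)) - 55 = (-23/2 + g² + g/2) - 55 = -133/2 + g² + g/2)
O(u(-2))*10 = (-133/2 + (5 - 2)² + (5 - 2)/2)*10 = (-133/2 + 3² + (½)*3)*10 = (-133/2 + 9 + 3/2)*10 = -56*10 = -560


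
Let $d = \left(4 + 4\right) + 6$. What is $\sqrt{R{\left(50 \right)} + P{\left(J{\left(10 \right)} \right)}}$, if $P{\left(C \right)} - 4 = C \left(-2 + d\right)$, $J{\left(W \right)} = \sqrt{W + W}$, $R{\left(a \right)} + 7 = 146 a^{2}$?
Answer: $\sqrt{364997 + 24 \sqrt{5}} \approx 604.19$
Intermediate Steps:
$d = 14$ ($d = 8 + 6 = 14$)
$R{\left(a \right)} = -7 + 146 a^{2}$
$J{\left(W \right)} = \sqrt{2} \sqrt{W}$ ($J{\left(W \right)} = \sqrt{2 W} = \sqrt{2} \sqrt{W}$)
$P{\left(C \right)} = 4 + 12 C$ ($P{\left(C \right)} = 4 + C \left(-2 + 14\right) = 4 + C 12 = 4 + 12 C$)
$\sqrt{R{\left(50 \right)} + P{\left(J{\left(10 \right)} \right)}} = \sqrt{\left(-7 + 146 \cdot 50^{2}\right) + \left(4 + 12 \sqrt{2} \sqrt{10}\right)} = \sqrt{\left(-7 + 146 \cdot 2500\right) + \left(4 + 12 \cdot 2 \sqrt{5}\right)} = \sqrt{\left(-7 + 365000\right) + \left(4 + 24 \sqrt{5}\right)} = \sqrt{364993 + \left(4 + 24 \sqrt{5}\right)} = \sqrt{364997 + 24 \sqrt{5}}$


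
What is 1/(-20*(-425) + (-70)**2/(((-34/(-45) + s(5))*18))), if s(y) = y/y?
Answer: 79/683750 ≈ 0.00011554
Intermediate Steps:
s(y) = 1
1/(-20*(-425) + (-70)**2/(((-34/(-45) + s(5))*18))) = 1/(-20*(-425) + (-70)**2/(((-34/(-45) + 1)*18))) = 1/(8500 + 4900/(((-34*(-1/45) + 1)*18))) = 1/(8500 + 4900/(((34/45 + 1)*18))) = 1/(8500 + 4900/(((79/45)*18))) = 1/(8500 + 4900/(158/5)) = 1/(8500 + 4900*(5/158)) = 1/(8500 + 12250/79) = 1/(683750/79) = 79/683750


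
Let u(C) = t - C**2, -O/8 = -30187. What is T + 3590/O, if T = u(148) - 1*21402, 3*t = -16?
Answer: -15689265247/362244 ≈ -43311.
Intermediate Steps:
O = 241496 (O = -8*(-30187) = 241496)
t = -16/3 (t = (1/3)*(-16) = -16/3 ≈ -5.3333)
u(C) = -16/3 - C**2
T = -129934/3 (T = (-16/3 - 1*148**2) - 1*21402 = (-16/3 - 1*21904) - 21402 = (-16/3 - 21904) - 21402 = -65728/3 - 21402 = -129934/3 ≈ -43311.)
T + 3590/O = -129934/3 + 3590/241496 = -129934/3 + 3590*(1/241496) = -129934/3 + 1795/120748 = -15689265247/362244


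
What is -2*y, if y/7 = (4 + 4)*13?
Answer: -1456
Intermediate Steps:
y = 728 (y = 7*((4 + 4)*13) = 7*(8*13) = 7*104 = 728)
-2*y = -2*728 = -1456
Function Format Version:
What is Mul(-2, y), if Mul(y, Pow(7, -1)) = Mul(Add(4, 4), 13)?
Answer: -1456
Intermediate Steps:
y = 728 (y = Mul(7, Mul(Add(4, 4), 13)) = Mul(7, Mul(8, 13)) = Mul(7, 104) = 728)
Mul(-2, y) = Mul(-2, 728) = -1456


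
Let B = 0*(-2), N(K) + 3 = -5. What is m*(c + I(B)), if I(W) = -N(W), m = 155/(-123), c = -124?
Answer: 17980/123 ≈ 146.18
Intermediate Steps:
N(K) = -8 (N(K) = -3 - 5 = -8)
m = -155/123 (m = 155*(-1/123) = -155/123 ≈ -1.2602)
B = 0
I(W) = 8 (I(W) = -1*(-8) = 8)
m*(c + I(B)) = -155*(-124 + 8)/123 = -155/123*(-116) = 17980/123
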